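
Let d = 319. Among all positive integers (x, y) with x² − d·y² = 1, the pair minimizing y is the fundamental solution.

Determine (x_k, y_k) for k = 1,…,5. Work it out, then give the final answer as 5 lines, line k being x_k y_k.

12901780 722361
332911854336799 18639485405160
8590311008090840302660 480965080021169647239
221660605515932150288251132801 12410611300231033623224965680
5719632734066677605580897309458268900 320237953322189008993822774252173561

[17; 1,6,5,1,4,…,6,1,34] for √319; ℓ=14 ⇒ convergent index 13
a_0=17:  p_0=17·1+0=17,  q_0=17·0+1=1
…
a_2=6:  p_2=6·18+17=125,  q_2=6·1+1=7
a_3=5:  p_3=5·125+18=643,  q_3=5·7+1=36
a_4=1:  p_4=1·643+125=768,  q_4=1·36+7=43
…
a_10=1:  p_10=1·250816+58797=309613,  q_10=1·14043+3292=17335
a_11=5:  p_11=5·309613+250816=1798881,  q_11=5·17335+14043=100718
a_12=6:  p_12=6·1798881+309613=11102899,  q_12=6·100718+17335=621643
a_13=1:  p_13=1·11102899+1798881=12901780,  q_13=1·621643+100718=722361
→ (12901780, 722361).  Check: 12901780²=166455927168400, 319·722361²=166455927168399, difference 1.
k=2:  x_2 = 12901780·12901780+319·722361·722361 = 332911854336799,  y_2 = 12901780·722361+722361·12901780 = 18639485405160
k=3:  x_3 = 12901780·332911854336799+319·722361·18639485405160 = 8590311008090840302660,  y_3 = 12901780·18639485405160+722361·332911854336799 = 480965080021169647239
k=4:  x_4 = 12901780·8590311008090840302660+319·722361·480965080021169647239 = 221660605515932150288251132801,  y_4 = 12901780·480965080021169647239+722361·8590311008090840302660 = 12410611300231033623224965680
k=5:  x_5 = 12901780·221660605515932150288251132801+319·722361·12410611300231033623224965680 = 5719632734066677605580897309458268900,  y_5 = 12901780·12410611300231033623224965680+722361·221660605515932150288251132801 = 320237953322189008993822774252173561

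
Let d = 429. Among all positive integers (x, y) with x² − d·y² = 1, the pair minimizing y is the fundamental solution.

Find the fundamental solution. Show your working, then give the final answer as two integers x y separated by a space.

1524095 73584

√429 = [20; 1,2,2,9,1,12,1,9,2,2,1,40, …], period ℓ=12 (even) → k=11
step 0: (20, 1)  from 20·(1,0) + (0,1)
…
step 2: (62, 3)  from 2·(21,1) + (20,1)
…
step 9: (438459, 21169)  from 2·(208718,10077) + (21023,1015)
step 10: (1085636, 52415)  from 2·(438459,21169) + (208718,10077)
step 11: (1524095, 73584)  from 1·(1085636,52415) + (438459,21169)
(x₁, y₁) = (1524095, 73584);  1524095² − 429·73584² = 1 ✓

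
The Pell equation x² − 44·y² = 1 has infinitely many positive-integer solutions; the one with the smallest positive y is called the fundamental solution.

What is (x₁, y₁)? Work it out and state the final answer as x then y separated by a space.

[6; 1,1,1,2,1,1,1,12] for √44; ℓ=8 ⇒ convergent index 7
a_0=6:  p_0=6·1+0=6,  q_0=6·0+1=1
…
a_4=2:  p_4=2·20+13=53,  q_4=2·3+2=8
…
a_6=1:  p_6=1·73+53=126,  q_6=1·11+8=19
a_7=1:  p_7=1·126+73=199,  q_7=1·19+11=30
fundamental: x₁=199, y₁=30  (since 39601 − 44·900 = 1)

199 30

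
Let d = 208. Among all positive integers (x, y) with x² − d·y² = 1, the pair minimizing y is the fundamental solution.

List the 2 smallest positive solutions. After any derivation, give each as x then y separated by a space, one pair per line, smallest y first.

649 45
842401 58410

√208 → a₀=14, period (2,2,1,2,2,28); ℓ=6 even so k=5
i=0: a=14 ⇒ p=14, q=1
…
i=4: a=2 ⇒ p=274, q=19
i=5: a=2 ⇒ p=649, q=45
fundamental: x₁=649, y₁=45  (since 421201 − 208·2025 = 1)
k=2:  x_2 = 649·649+208·45·45 = 842401,  y_2 = 649·45+45·649 = 58410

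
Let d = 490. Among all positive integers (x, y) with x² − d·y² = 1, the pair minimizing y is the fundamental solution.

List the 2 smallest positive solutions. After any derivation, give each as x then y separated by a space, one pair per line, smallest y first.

1039681 46968
2161873163521 97663474416

d=490: √d = [22; 7,2,1,4,4,4,1,2,7,44] (ℓ=10, even), read p_9/q_9
i=0: a=22 ⇒ p=22, q=1
i=1: a=7 ⇒ p=155, q=7
i=2: a=2 ⇒ p=332, q=15
…
i=4: a=4 ⇒ p=2280, q=103
…
i=8: a=2 ⇒ p=141338, q=6385
i=9: a=7 ⇒ p=1039681, q=46968
(x₁, y₁) = (1039681, 46968);  1039681² − 490·46968² = 1 ✓
n=2: (1039681,46968)∘(1039681,46968) = (1039681·1039681+490·46968·46968, 1039681·46968+46968·1039681) = (2161873163521,97663474416)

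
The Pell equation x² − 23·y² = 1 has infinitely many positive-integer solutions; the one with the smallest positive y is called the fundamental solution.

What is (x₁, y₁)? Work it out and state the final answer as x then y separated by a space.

√23 → a₀=4, period (1,3,1,8); ℓ=4 even so k=3
k=0  a_k=4  p_k/q_k = 4/1
…
k=2  a_k=3  p_k/q_k = 19/4
k=3  a_k=1  p_k/q_k = 24/5
fundamental: x₁=24, y₁=5  (since 576 − 23·25 = 1)

24 5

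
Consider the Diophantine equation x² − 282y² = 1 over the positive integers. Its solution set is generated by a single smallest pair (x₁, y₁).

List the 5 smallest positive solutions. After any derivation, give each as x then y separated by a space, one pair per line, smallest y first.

2351 140
11054401 658280
51977791151 3095232420
244399562937601 14553782180560
1149166692954808751 68431880717760700

√282 = [16; 1,3,1,4,1,3,1,32, …], period ℓ=8 (even) → k=7
a_0=16:  p_0=16·1+0=16,  q_0=16·0+1=1
a_1=1:  p_1=1·16+1=17,  q_1=1·1+0=1
a_2=3:  p_2=3·17+16=67,  q_2=3·1+1=4
a_3=1:  p_3=1·67+17=84,  q_3=1·4+1=5
a_4=4:  p_4=4·84+67=403,  q_4=4·5+4=24
a_5=1:  p_5=1·403+84=487,  q_5=1·24+5=29
a_6=3:  p_6=3·487+403=1864,  q_6=3·29+24=111
a_7=1:  p_7=1·1864+487=2351,  q_7=1·111+29=140
fundamental: x₁=2351, y₁=140  (since 5527201 − 282·19600 = 1)
k=2:  x_2 = 2351·2351+282·140·140 = 11054401,  y_2 = 2351·140+140·2351 = 658280
k=3:  x_3 = 2351·11054401+282·140·658280 = 51977791151,  y_3 = 2351·658280+140·11054401 = 3095232420
k=4:  x_4 = 2351·51977791151+282·140·3095232420 = 244399562937601,  y_4 = 2351·3095232420+140·51977791151 = 14553782180560
k=5:  x_5 = 2351·244399562937601+282·140·14553782180560 = 1149166692954808751,  y_5 = 2351·14553782180560+140·244399562937601 = 68431880717760700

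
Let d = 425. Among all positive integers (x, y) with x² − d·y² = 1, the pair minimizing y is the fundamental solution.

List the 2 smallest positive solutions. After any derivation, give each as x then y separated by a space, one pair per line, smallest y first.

√425 = [20; 1,1,1,1,1,1,40, …], period ℓ=7 (odd) → k=13
k=0  a_k=20  p_k/q_k = 20/1
k=1  a_k=1  p_k/q_k = 21/1
k=2  a_k=1  p_k/q_k = 41/2
…
k=5  a_k=1  p_k/q_k = 165/8
…
k=7  a_k=40  p_k/q_k = 10885/528
k=8  a_k=1  p_k/q_k = 11153/541
…
k=10  a_k=1  p_k/q_k = 33191/1610
k=11  a_k=1  p_k/q_k = 55229/2679
k=12  a_k=1  p_k/q_k = 88420/4289
k=13  a_k=1  p_k/q_k = 143649/6968
fundamental: x₁=143649, y₁=6968  (since 20635035201 − 425·48553024 = 1)
(x_2, y_2) = (143649·143649 + 425·6968·6968, 143649·6968 + 6968·143649) = (41270070401, 2001892464)

143649 6968
41270070401 2001892464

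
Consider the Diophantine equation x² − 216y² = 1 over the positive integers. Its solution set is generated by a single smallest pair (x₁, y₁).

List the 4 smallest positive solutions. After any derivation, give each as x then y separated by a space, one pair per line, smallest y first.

[14; 1,2,3,2,1,28] for √216; ℓ=6 ⇒ convergent index 5
k=0  a_k=14  p_k/q_k = 14/1
k=1  a_k=1  p_k/q_k = 15/1
…
k=4  a_k=2  p_k/q_k = 338/23
k=5  a_k=1  p_k/q_k = 485/33
→ (485, 33).  Check: 485²=235225, 216·33²=235224, difference 1.
(485+33√216)^2 = 470449 + 32010√216
(485+33√216)^3 = 456335045 + 31049667√216
(485+33√216)^4 = 442644523201 + 30118144980√216

485 33
470449 32010
456335045 31049667
442644523201 30118144980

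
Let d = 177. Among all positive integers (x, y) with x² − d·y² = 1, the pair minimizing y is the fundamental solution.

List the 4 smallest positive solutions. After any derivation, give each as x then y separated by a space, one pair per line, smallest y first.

√177 = [13; 3,3,2,8,2,3,3,26, …], period ℓ=8 (even) → k=7
step 0: (13, 1)  from 13·(1,0) + (0,1)
…
step 2: (133, 10)  from 3·(40,3) + (13,1)
step 3: (306, 23)  from 2·(133,10) + (40,3)
…
step 5: (5468, 411)  from 2·(2581,194) + (306,23)
step 6: (18985, 1427)  from 3·(5468,411) + (2581,194)
step 7: (62423, 4692)  from 3·(18985,1427) + (5468,411)
(x₁, y₁) = (62423, 4692);  62423² − 177·4692² = 1 ✓
n=2: (62423,4692)∘(62423,4692) = (62423·62423+177·4692·4692, 62423·4692+4692·62423) = (7793261857,585777432)
n=3: (7793261857,585777432)∘(62423,4692) = (62423·7793261857+177·4692·585777432, 62423·585777432+4692·7793261857) = (972957569736599,73131969270780)
n=4: (972957569736599,73131969270780)∘(62423,4692) = (62423·972957569736599+177·4692·73131969270780, 62423·73131969270780+4692·972957569736599) = (121469860743542176897,9130233834994022448)

62423 4692
7793261857 585777432
972957569736599 73131969270780
121469860743542176897 9130233834994022448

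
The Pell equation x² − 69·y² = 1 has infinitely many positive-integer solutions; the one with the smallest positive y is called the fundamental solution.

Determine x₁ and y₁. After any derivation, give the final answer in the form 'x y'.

[8; 3,3,1,4,1,3,3,16] for √69; ℓ=8 ⇒ convergent index 7
step 0: (8, 1)  from 8·(1,0) + (0,1)
step 1: (25, 3)  from 3·(8,1) + (1,0)
step 2: (83, 10)  from 3·(25,3) + (8,1)
step 3: (108, 13)  from 1·(83,10) + (25,3)
step 4: (515, 62)  from 4·(108,13) + (83,10)
step 5: (623, 75)  from 1·(515,62) + (108,13)
step 6: (2384, 287)  from 3·(623,75) + (515,62)
step 7: (7775, 936)  from 3·(2384,287) + (623,75)
→ (7775, 936).  Check: 7775²=60450625, 69·936²=60450624, difference 1.

7775 936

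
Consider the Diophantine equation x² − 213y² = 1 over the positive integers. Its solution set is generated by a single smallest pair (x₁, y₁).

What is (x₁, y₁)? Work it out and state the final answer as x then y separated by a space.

[14; 1,1,2,6,1,8,1,6,2,1,1,28] for √213; ℓ=12 ⇒ convergent index 11
k=0  a_k=14  p_k/q_k = 14/1
…
k=2  a_k=1  p_k/q_k = 29/2
k=3  a_k=2  p_k/q_k = 73/5
k=4  a_k=6  p_k/q_k = 467/32
…
k=7  a_k=1  p_k/q_k = 5327/365
…
k=9  a_k=2  p_k/q_k = 78825/5401
k=10  a_k=1  p_k/q_k = 115574/7919
k=11  a_k=1  p_k/q_k = 194399/13320
(x₁, y₁) = (194399, 13320);  194399² − 213·13320² = 1 ✓

194399 13320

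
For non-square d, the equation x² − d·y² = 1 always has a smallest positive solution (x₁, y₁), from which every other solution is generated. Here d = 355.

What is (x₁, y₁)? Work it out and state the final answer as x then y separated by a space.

√355 → a₀=18, period (1,5,3,3,1,6,1,3,3,5,1,36); ℓ=12 even so k=11
k=0  a_k=18  p_k/q_k = 18/1
k=1  a_k=1  p_k/q_k = 19/1
k=2  a_k=5  p_k/q_k = 113/6
…
k=6  a_k=6  p_k/q_k = 10457/555
k=7  a_k=1  p_k/q_k = 12002/637
…
k=10  a_k=5  p_k/q_k = 803418/42641
k=11  a_k=1  p_k/q_k = 954809/50676
→ (954809, 50676).  Check: 954809²=911660226481, 355·50676²=911660226480, difference 1.

954809 50676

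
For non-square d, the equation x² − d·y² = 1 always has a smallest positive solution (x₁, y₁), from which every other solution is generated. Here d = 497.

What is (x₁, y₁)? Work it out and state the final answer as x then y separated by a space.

√497 → a₀=22, period (3,2,2,5,6,5,2,2,3,44); ℓ=10 even so k=9
step 0: (22, 1)  from 22·(1,0) + (0,1)
…
step 4: (2051, 92)  from 5·(379,17) + (156,7)
step 5: (12685, 569)  from 6·(2051,92) + (379,17)
…
step 7: (143637, 6443)  from 2·(65476,2937) + (12685,569)
step 8: (352750, 15823)  from 2·(143637,6443) + (65476,2937)
step 9: (1201887, 53912)  from 3·(352750,15823) + (143637,6443)
fundamental: x₁=1201887, y₁=53912  (since 1444532360769 − 497·2906503744 = 1)

1201887 53912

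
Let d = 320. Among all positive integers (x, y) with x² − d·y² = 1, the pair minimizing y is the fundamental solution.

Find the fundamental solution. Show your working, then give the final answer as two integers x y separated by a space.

d=320: √d = [17; 1,7,1,34] (ℓ=4, even), read p_3/q_3
a_0=17:  p_0=17·1+0=17,  q_0=17·0+1=1
a_1=1:  p_1=1·17+1=18,  q_1=1·1+0=1
a_2=7:  p_2=7·18+17=143,  q_2=7·1+1=8
a_3=1:  p_3=1·143+18=161,  q_3=1·8+1=9
fundamental: x₁=161, y₁=9  (since 25921 − 320·81 = 1)

161 9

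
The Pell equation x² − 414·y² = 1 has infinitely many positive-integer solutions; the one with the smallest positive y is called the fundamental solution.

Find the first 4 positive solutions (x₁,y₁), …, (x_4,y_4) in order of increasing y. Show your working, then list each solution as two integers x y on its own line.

√414 → a₀=20, period (2,1,7,2,7,1,2,40); ℓ=8 even so k=7
a_0=20:  p_0=20·1+0=20,  q_0=20·0+1=1
a_1=2:  p_1=2·20+1=41,  q_1=2·1+0=2
…
a_3=7:  p_3=7·61+41=468,  q_3=7·3+2=23
a_4=2:  p_4=2·468+61=997,  q_4=2·23+3=49
a_5=7:  p_5=7·997+468=7447,  q_5=7·49+23=366
a_6=1:  p_6=1·7447+997=8444,  q_6=1·366+49=415
a_7=2:  p_7=2·8444+7447=24335,  q_7=2·415+366=1196
→ (24335, 1196).  Check: 24335²=592192225, 414·1196²=592192224, difference 1.
n=2: (24335,1196)∘(24335,1196) = (24335·24335+414·1196·1196, 24335·1196+1196·24335) = (1184384449,58209320)
n=3: (1184384449,58209320)∘(24335,1196) = (24335·1184384449+414·1196·58209320, 24335·58209320+1196·1184384449) = (57643991108495,2833047603204)
n=4: (57643991108495,2833047603204)∘(24335,1196) = (24335·57643991108495+414·1196·2833047603204, 24335·2833047603204+1196·57643991108495) = (2805533046066067201,137884426789729360)

24335 1196
1184384449 58209320
57643991108495 2833047603204
2805533046066067201 137884426789729360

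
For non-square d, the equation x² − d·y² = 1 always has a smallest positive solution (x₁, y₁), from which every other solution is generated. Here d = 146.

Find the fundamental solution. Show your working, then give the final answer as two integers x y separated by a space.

145 12

√146 = [12; 12,24, …], period ℓ=2 (even) → k=1
step 0: (12, 1)  from 12·(1,0) + (0,1)
step 1: (145, 12)  from 12·(12,1) + (1,0)
(x₁, y₁) = (145, 12);  145² − 146·12² = 1 ✓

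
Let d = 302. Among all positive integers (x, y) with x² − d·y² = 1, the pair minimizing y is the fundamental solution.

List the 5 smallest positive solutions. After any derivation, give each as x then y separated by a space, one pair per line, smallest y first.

d=302: √d = [17; 2,1,1,1,4,…,1,2,34] (ℓ=16, even), read p_15/q_15
k=0  a_k=17  p_k/q_k = 17/1
k=1  a_k=2  p_k/q_k = 35/2
k=2  a_k=1  p_k/q_k = 52/3
k=3  a_k=1  p_k/q_k = 87/5
k=4  a_k=1  p_k/q_k = 139/8
…
k=6  a_k=2  p_k/q_k = 1425/82
k=7  a_k=1  p_k/q_k = 2068/119
k=8  a_k=16  p_k/q_k = 34513/1986
…
k=10  a_k=2  p_k/q_k = 107675/6196
k=11  a_k=4  p_k/q_k = 467281/26889
k=12  a_k=1  p_k/q_k = 574956/33085
k=13  a_k=1  p_k/q_k = 1042237/59974
k=14  a_k=1  p_k/q_k = 1617193/93059
k=15  a_k=2  p_k/q_k = 4276623/246092
→ (4276623, 246092).  Check: 4276623²=18289504284129, 302·246092²=18289504284128, difference 1.
k=2:  x_2 = 4276623·4276623+302·246092·246092 = 36579008568257,  y_2 = 4276623·246092+246092·4276623 = 2104885414632
k=3:  x_3 = 4276623·36579008568257+302·246092·2104885414632 = 312869258720405635599,  y_3 = 4276623·2104885414632+246092·36579008568257 = 18003602753159249380
k=4:  x_4 = 4276623·312869258720405635599+302·246092·18003602753159249380 = 2676047735673238042056036097,  y_4 = 4276623·18003602753159249380+246092·312869258720405635599 = 153989243234046232237072848
k=5:  x_5 = 4276623·2676047735673238042056036097+302·246092·153989243234046232237072848 = 22888894590955867721004902116885263,  y_5 = 4276623·153989243234046232237072848+246092·2676047735673238042056036097 = 1317107878734614996094061229615228

4276623 246092
36579008568257 2104885414632
312869258720405635599 18003602753159249380
2676047735673238042056036097 153989243234046232237072848
22888894590955867721004902116885263 1317107878734614996094061229615228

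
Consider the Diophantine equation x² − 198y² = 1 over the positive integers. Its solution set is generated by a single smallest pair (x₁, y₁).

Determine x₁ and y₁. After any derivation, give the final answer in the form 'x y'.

197 14

√198 → a₀=14, period (14,28); ℓ=2 even so k=1
i=0: a=14 ⇒ p=14, q=1
i=1: a=14 ⇒ p=197, q=14
(x₁, y₁) = (197, 14);  197² − 198·14² = 1 ✓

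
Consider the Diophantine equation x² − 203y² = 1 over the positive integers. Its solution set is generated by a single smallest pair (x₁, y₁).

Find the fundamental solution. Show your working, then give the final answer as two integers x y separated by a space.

d=203: √d = [14; 4,28] (ℓ=2, even), read p_1/q_1
i=0: a=14 ⇒ p=14, q=1
i=1: a=4 ⇒ p=57, q=4
fundamental: x₁=57, y₁=4  (since 3249 − 203·16 = 1)

57 4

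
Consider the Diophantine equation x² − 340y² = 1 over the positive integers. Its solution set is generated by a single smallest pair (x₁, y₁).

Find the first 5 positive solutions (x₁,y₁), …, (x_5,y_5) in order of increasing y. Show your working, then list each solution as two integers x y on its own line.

285769 15498
163327842721 8857695924
93348068572789129 5062509812995614
53351968415791425367681 2893416733491029538408
30492677324331251603220874249 1653697613020933530509635890

d=340: √d = [18; 2,3,1,1,1,…,3,2,36] (ℓ=14, even), read p_13/q_13
i=0: a=18 ⇒ p=18, q=1
…
i=5: a=1 ⇒ p=461, q=25
i=6: a=1 ⇒ p=756, q=41
…
i=12: a=3 ⇒ p=125478, q=6805
i=13: a=2 ⇒ p=285769, q=15498
→ (285769, 15498).  Check: 285769²=81663921361, 340·15498²=81663921360, difference 1.
(x_2, y_2) = (285769·285769 + 340·15498·15498, 285769·15498 + 15498·285769) = (163327842721, 8857695924)
(x_3, y_3) = (285769·163327842721 + 340·15498·8857695924, 285769·8857695924 + 15498·163327842721) = (93348068572789129, 5062509812995614)
(x_4, y_4) = (285769·93348068572789129 + 340·15498·5062509812995614, 285769·5062509812995614 + 15498·93348068572789129) = (53351968415791425367681, 2893416733491029538408)
(x_5, y_5) = (285769·53351968415791425367681 + 340·15498·2893416733491029538408, 285769·2893416733491029538408 + 15498·53351968415791425367681) = (30492677324331251603220874249, 1653697613020933530509635890)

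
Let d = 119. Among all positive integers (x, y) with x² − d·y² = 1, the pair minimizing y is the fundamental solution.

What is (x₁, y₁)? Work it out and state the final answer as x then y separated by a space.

120 11

√119 = [10; 1,9,1,20, …], period ℓ=4 (even) → k=3
k=0  a_k=10  p_k/q_k = 10/1
k=1  a_k=1  p_k/q_k = 11/1
k=2  a_k=9  p_k/q_k = 109/10
k=3  a_k=1  p_k/q_k = 120/11
fundamental: x₁=120, y₁=11  (since 14400 − 119·121 = 1)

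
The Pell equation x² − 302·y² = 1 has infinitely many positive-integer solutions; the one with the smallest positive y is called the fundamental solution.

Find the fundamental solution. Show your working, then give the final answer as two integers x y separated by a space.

√302 → a₀=17, period (2,1,1,1,4,…,1,2,34); ℓ=16 even so k=15
step 0: (17, 1)  from 17·(1,0) + (0,1)
…
step 2: (52, 3)  from 1·(35,2) + (17,1)
…
step 4: (139, 8)  from 1·(87,5) + (52,3)
…
step 7: (2068, 119)  from 1·(1425,82) + (643,37)
step 8: (34513, 1986)  from 16·(2068,119) + (1425,82)
step 9: (36581, 2105)  from 1·(34513,1986) + (2068,119)
step 10: (107675, 6196)  from 2·(36581,2105) + (34513,1986)
…
step 12: (574956, 33085)  from 1·(467281,26889) + (107675,6196)
step 13: (1042237, 59974)  from 1·(574956,33085) + (467281,26889)
step 14: (1617193, 93059)  from 1·(1042237,59974) + (574956,33085)
step 15: (4276623, 246092)  from 2·(1617193,93059) + (1042237,59974)
(x₁, y₁) = (4276623, 246092);  4276623² − 302·246092² = 1 ✓

4276623 246092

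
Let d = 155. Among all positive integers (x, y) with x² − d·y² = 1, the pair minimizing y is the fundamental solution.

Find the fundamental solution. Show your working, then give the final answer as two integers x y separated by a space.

d=155: √d = [12; 2,4,2,24] (ℓ=4, even), read p_3/q_3
i=0: a=12 ⇒ p=12, q=1
…
i=2: a=4 ⇒ p=112, q=9
i=3: a=2 ⇒ p=249, q=20
(x₁, y₁) = (249, 20);  249² − 155·20² = 1 ✓

249 20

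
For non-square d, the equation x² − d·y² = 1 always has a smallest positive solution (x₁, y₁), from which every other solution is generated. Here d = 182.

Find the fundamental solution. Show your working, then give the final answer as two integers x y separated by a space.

d=182: √d = [13; 2,26] (ℓ=2, even), read p_1/q_1
i=0: a=13 ⇒ p=13, q=1
i=1: a=2 ⇒ p=27, q=2
(x₁, y₁) = (27, 2);  27² − 182·2² = 1 ✓

27 2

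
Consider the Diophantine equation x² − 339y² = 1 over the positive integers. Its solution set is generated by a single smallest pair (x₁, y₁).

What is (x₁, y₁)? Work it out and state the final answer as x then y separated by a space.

97970 5321

√339 → a₀=18, period (2,2,2,1,17,1,2,2,2,36); ℓ=10 even so k=9
step 0: (18, 1)  from 18·(1,0) + (0,1)
step 1: (37, 2)  from 2·(18,1) + (1,0)
step 2: (92, 5)  from 2·(37,2) + (18,1)
step 3: (221, 12)  from 2·(92,5) + (37,2)
…
step 5: (5542, 301)  from 17·(313,17) + (221,12)
…
step 8: (40359, 2192)  from 2·(17252,937) + (5855,318)
step 9: (97970, 5321)  from 2·(40359,2192) + (17252,937)
(x₁, y₁) = (97970, 5321);  97970² − 339·5321² = 1 ✓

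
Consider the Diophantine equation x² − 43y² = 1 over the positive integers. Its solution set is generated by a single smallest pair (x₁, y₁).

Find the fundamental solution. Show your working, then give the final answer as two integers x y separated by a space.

d=43: √d = [6; 1,1,3,1,5,1,3,1,1,12] (ℓ=10, even), read p_9/q_9
i=0: a=6 ⇒ p=6, q=1
…
i=8: a=1 ⇒ p=1941, q=296
i=9: a=1 ⇒ p=3482, q=531
→ (3482, 531).  Check: 3482²=12124324, 43·531²=12124323, difference 1.

3482 531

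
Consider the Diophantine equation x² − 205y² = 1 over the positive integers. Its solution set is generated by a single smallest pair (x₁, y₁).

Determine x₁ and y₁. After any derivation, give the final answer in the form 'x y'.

d=205: √d = [14; 3,6,1,4,1,6,3,28] (ℓ=8, even), read p_7/q_7
i=0: a=14 ⇒ p=14, q=1
i=1: a=3 ⇒ p=43, q=3
i=2: a=6 ⇒ p=272, q=19
i=3: a=1 ⇒ p=315, q=22
i=4: a=4 ⇒ p=1532, q=107
i=5: a=1 ⇒ p=1847, q=129
i=6: a=6 ⇒ p=12614, q=881
i=7: a=3 ⇒ p=39689, q=2772
fundamental: x₁=39689, y₁=2772  (since 1575216721 − 205·7683984 = 1)

39689 2772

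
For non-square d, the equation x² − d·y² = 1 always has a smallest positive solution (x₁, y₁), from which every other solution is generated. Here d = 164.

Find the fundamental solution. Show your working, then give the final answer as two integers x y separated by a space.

d=164: √d = [12; 1,4,6,4,1,24] (ℓ=6, even), read p_5/q_5
step 0: (12, 1)  from 12·(1,0) + (0,1)
step 1: (13, 1)  from 1·(12,1) + (1,0)
…
step 3: (397, 31)  from 6·(64,5) + (13,1)
step 4: (1652, 129)  from 4·(397,31) + (64,5)
step 5: (2049, 160)  from 1·(1652,129) + (397,31)
(x₁, y₁) = (2049, 160);  2049² − 164·160² = 1 ✓

2049 160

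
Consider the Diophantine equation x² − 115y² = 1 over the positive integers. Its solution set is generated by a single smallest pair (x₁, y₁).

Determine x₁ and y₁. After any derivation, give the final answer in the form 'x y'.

1126 105

[10; 1,2,1,1,1,1,1,2,1,20] for √115; ℓ=10 ⇒ convergent index 9
i=0: a=10 ⇒ p=10, q=1
i=1: a=1 ⇒ p=11, q=1
i=2: a=2 ⇒ p=32, q=3
…
i=5: a=1 ⇒ p=118, q=11
i=6: a=1 ⇒ p=193, q=18
…
i=8: a=2 ⇒ p=815, q=76
i=9: a=1 ⇒ p=1126, q=105
fundamental: x₁=1126, y₁=105  (since 1267876 − 115·11025 = 1)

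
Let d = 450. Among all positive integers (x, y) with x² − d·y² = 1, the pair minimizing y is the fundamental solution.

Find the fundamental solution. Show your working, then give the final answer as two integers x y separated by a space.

19601 924

d=450: √d = [21; 4,1,2,4,2,1,4,42] (ℓ=8, even), read p_7/q_7
step 0: (21, 1)  from 21·(1,0) + (0,1)
step 1: (85, 4)  from 4·(21,1) + (1,0)
step 2: (106, 5)  from 1·(85,4) + (21,1)
step 3: (297, 14)  from 2·(106,5) + (85,4)
step 4: (1294, 61)  from 4·(297,14) + (106,5)
step 5: (2885, 136)  from 2·(1294,61) + (297,14)
step 6: (4179, 197)  from 1·(2885,136) + (1294,61)
step 7: (19601, 924)  from 4·(4179,197) + (2885,136)
fundamental: x₁=19601, y₁=924  (since 384199201 − 450·853776 = 1)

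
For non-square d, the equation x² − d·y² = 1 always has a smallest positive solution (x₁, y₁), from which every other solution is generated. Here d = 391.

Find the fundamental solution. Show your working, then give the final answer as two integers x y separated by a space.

7338680 371133

√391 = [19; 1,3,2,2,1,…,3,1,38, …], period ℓ=16 (even) → k=15
a_0=19:  p_0=19·1+0=19,  q_0=19·0+1=1
a_1=1:  p_1=1·19+1=20,  q_1=1·1+0=1
…
a_3=2:  p_3=2·79+20=178,  q_3=2·4+1=9
…
a_6=1:  p_6=1·613+435=1048,  q_6=1·31+22=53
…
a_9=2:  p_9=2·52519+2709=107747,  q_9=2·2656+137=5449
a_10=1:  p_10=1·107747+52519=160266,  q_10=1·5449+2656=8105
a_11=1:  p_11=1·160266+107747=268013,  q_11=1·8105+5449=13554
…
a_13=2:  p_13=2·696292+268013=1660597,  q_13=2·35213+13554=83980
a_14=3:  p_14=3·1660597+696292=5678083,  q_14=3·83980+35213=287153
a_15=1:  p_15=1·5678083+1660597=7338680,  q_15=1·287153+83980=371133
(x₁, y₁) = (7338680, 371133);  7338680² − 391·371133² = 1 ✓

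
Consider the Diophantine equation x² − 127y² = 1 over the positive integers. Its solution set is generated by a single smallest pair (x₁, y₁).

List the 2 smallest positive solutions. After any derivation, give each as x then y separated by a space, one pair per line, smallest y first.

4730624 419775
44757606858751 3971595379200

[11; 3,1,2,2,7,11,7,2,2,1,3,22] for √127; ℓ=12 ⇒ convergent index 11
i=0: a=11 ⇒ p=11, q=1
…
i=10: a=1 ⇒ p=1274561, q=113099
i=11: a=3 ⇒ p=4730624, q=419775
fundamental: x₁=4730624, y₁=419775  (since 22378803429376 − 127·176211050625 = 1)
k=2:  x_2 = 4730624·4730624+127·419775·419775 = 44757606858751,  y_2 = 4730624·419775+419775·4730624 = 3971595379200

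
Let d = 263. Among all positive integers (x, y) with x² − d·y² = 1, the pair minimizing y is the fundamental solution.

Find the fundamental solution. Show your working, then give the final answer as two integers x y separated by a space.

139128 8579

d=263: √d = [16; 4,1,1,1,1,15,1,1,1,1,4,32] (ℓ=12, even), read p_11/q_11
step 0: (16, 1)  from 16·(1,0) + (0,1)
step 1: (65, 4)  from 4·(16,1) + (1,0)
step 2: (81, 5)  from 1·(65,4) + (16,1)
step 3: (146, 9)  from 1·(81,5) + (65,4)
…
step 5: (373, 23)  from 1·(227,14) + (146,9)
…
step 9: (18212, 1123)  from 1·(12017,741) + (6195,382)
step 10: (30229, 1864)  from 1·(18212,1123) + (12017,741)
step 11: (139128, 8579)  from 4·(30229,1864) + (18212,1123)
fundamental: x₁=139128, y₁=8579  (since 19356600384 − 263·73599241 = 1)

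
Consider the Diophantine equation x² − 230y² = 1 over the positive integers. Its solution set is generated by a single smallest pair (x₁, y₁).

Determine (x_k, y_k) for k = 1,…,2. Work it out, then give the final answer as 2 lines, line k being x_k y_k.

d=230: √d = [15; 6,30] (ℓ=2, even), read p_1/q_1
i=0: a=15 ⇒ p=15, q=1
i=1: a=6 ⇒ p=91, q=6
fundamental: x₁=91, y₁=6  (since 8281 − 230·36 = 1)
k=2:  x_2 = 91·91+230·6·6 = 16561,  y_2 = 91·6+6·91 = 1092

91 6
16561 1092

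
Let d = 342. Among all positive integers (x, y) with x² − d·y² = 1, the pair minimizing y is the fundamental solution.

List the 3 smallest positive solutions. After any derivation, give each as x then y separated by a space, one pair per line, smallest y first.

37 2
2737 148
202501 10950

√342 = [18; 2,36, …], period ℓ=2 (even) → k=1
k=0  a_k=18  p_k/q_k = 18/1
k=1  a_k=2  p_k/q_k = 37/2
fundamental: x₁=37, y₁=2  (since 1369 − 342·4 = 1)
n=2: (37,2)∘(37,2) = (37·37+342·2·2, 37·2+2·37) = (2737,148)
n=3: (2737,148)∘(37,2) = (37·2737+342·2·148, 37·148+2·2737) = (202501,10950)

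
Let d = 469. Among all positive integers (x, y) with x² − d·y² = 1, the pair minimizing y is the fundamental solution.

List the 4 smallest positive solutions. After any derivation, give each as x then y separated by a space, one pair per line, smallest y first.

√469 = [21; 1,1,1,10,6,10,1,1,1,42, …], period ℓ=10 (even) → k=9
step 0: (21, 1)  from 21·(1,0) + (0,1)
…
step 4: (693, 32)  from 10·(65,3) + (43,2)
…
step 8: (90069, 4159)  from 1·(47146,2177) + (42923,1982)
step 9: (137215, 6336)  from 1·(90069,4159) + (47146,2177)
→ (137215, 6336).  Check: 137215²=18827956225, 469·6336²=18827956224, difference 1.
n=2: (137215,6336)∘(137215,6336) = (137215·137215+469·6336·6336, 137215·6336+6336·137215) = (37655912449,1738788480)
n=3: (37655912449,1738788480)∘(137215,6336) = (137215·37655912449+469·6336·1738788480, 137215·1738788480+6336·37655912449) = (10333912053241855,477175722560064)
n=4: (10333912053241855,477175722560064)∘(137215,6336) = (137215·10333912053241855+469·6336·477175722560064, 137215·477175722560064+6336·10333912053241855) = (2835935484733506355201,130951333540419575040)

137215 6336
37655912449 1738788480
10333912053241855 477175722560064
2835935484733506355201 130951333540419575040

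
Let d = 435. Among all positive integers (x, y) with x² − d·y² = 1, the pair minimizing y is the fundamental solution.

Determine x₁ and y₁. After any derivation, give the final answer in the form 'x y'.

146 7

√435 → a₀=20, period (1,5,1,40); ℓ=4 even so k=3
step 0: (20, 1)  from 20·(1,0) + (0,1)
step 1: (21, 1)  from 1·(20,1) + (1,0)
step 2: (125, 6)  from 5·(21,1) + (20,1)
step 3: (146, 7)  from 1·(125,6) + (21,1)
→ (146, 7).  Check: 146²=21316, 435·7²=21315, difference 1.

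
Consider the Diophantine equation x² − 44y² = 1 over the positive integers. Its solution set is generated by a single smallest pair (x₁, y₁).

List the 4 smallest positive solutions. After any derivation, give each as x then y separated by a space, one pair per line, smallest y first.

d=44: √d = [6; 1,1,1,2,1,1,1,12] (ℓ=8, even), read p_7/q_7
step 0: (6, 1)  from 6·(1,0) + (0,1)
step 1: (7, 1)  from 1·(6,1) + (1,0)
step 2: (13, 2)  from 1·(7,1) + (6,1)
step 3: (20, 3)  from 1·(13,2) + (7,1)
…
step 6: (126, 19)  from 1·(73,11) + (53,8)
step 7: (199, 30)  from 1·(126,19) + (73,11)
(x₁, y₁) = (199, 30);  199² − 44·30² = 1 ✓
(199+30√44)^2 = 79201 + 11940√44
(199+30√44)^3 = 31521799 + 4752090√44
(199+30√44)^4 = 12545596801 + 1891319880√44

199 30
79201 11940
31521799 4752090
12545596801 1891319880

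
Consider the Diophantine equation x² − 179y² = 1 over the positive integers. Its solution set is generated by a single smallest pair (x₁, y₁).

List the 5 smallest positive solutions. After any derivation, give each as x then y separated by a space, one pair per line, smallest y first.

4190210 313191
35115719688199 2624672120220
294284479589372473370 21995854729733779209
2466227538440333747559727201 184334500894152933286567560
20668022587695847460244899657331050 1544800537983355129318686777395991

d=179: √d = [13; 2,1,1,1,3,…,1,2,26] (ℓ=14, even), read p_13/q_13
step 0: (13, 1)  from 13·(1,0) + (0,1)
…
step 2: (40, 3)  from 1·(27,2) + (13,1)
…
step 4: (107, 8)  from 1·(67,5) + (40,3)
step 5: (388, 29)  from 3·(107,8) + (67,5)
step 6: (2047, 153)  from 5·(388,29) + (107,8)
…
step 8: (137042, 10243)  from 5·(26999,2018) + (2047,153)
step 9: (438125, 32747)  from 3·(137042,10243) + (26999,2018)
…
step 12: (1588459, 118727)  from 1·(1013292,75737) + (575167,42990)
step 13: (4190210, 313191)  from 2·(1588459,118727) + (1013292,75737)
→ (4190210, 313191).  Check: 4190210²=17557859844100, 179·313191²=17557859844099, difference 1.
(x_2, y_2) = (4190210·4190210 + 179·313191·313191, 4190210·313191 + 313191·4190210) = (35115719688199, 2624672120220)
(x_3, y_3) = (4190210·35115719688199 + 179·313191·2624672120220, 4190210·2624672120220 + 313191·35115719688199) = (294284479589372473370, 21995854729733779209)
(x_4, y_4) = (4190210·294284479589372473370 + 179·313191·21995854729733779209, 4190210·21995854729733779209 + 313191·294284479589372473370) = (2466227538440333747559727201, 184334500894152933286567560)
(x_5, y_5) = (4190210·2466227538440333747559727201 + 179·313191·184334500894152933286567560, 4190210·184334500894152933286567560 + 313191·2466227538440333747559727201) = (20668022587695847460244899657331050, 1544800537983355129318686777395991)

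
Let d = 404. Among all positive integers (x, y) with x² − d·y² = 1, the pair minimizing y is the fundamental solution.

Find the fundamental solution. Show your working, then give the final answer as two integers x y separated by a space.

√404 = [20; 10,40, …], period ℓ=2 (even) → k=1
a_0=20:  p_0=20·1+0=20,  q_0=20·0+1=1
a_1=10:  p_1=10·20+1=201,  q_1=10·1+0=10
→ (201, 10).  Check: 201²=40401, 404·10²=40400, difference 1.

201 10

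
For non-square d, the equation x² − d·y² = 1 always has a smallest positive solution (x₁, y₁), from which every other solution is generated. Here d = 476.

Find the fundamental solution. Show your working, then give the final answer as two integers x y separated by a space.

d=476: √d = [21; 1,4,2,10,2,4,1,42] (ℓ=8, even), read p_7/q_7
k=0  a_k=21  p_k/q_k = 21/1
…
k=2  a_k=4  p_k/q_k = 109/5
…
k=6  a_k=4  p_k/q_k = 23541/1079
k=7  a_k=1  p_k/q_k = 28799/1320
→ (28799, 1320).  Check: 28799²=829382401, 476·1320²=829382400, difference 1.

28799 1320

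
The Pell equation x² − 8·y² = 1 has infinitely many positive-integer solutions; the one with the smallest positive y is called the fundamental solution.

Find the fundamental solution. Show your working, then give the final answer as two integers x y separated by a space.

3 1

√8 = [2; 1,4, …], period ℓ=2 (even) → k=1
i=0: a=2 ⇒ p=2, q=1
i=1: a=1 ⇒ p=3, q=1
fundamental: x₁=3, y₁=1  (since 9 − 8·1 = 1)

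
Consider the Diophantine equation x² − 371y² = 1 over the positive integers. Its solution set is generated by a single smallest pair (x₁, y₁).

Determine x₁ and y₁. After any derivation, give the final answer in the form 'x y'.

1695 88

√371 = [19; 3,1,4,1,3,38, …], period ℓ=6 (even) → k=5
a_0=19:  p_0=19·1+0=19,  q_0=19·0+1=1
…
a_4=1:  p_4=1·366+77=443,  q_4=1·19+4=23
a_5=3:  p_5=3·443+366=1695,  q_5=3·23+19=88
fundamental: x₁=1695, y₁=88  (since 2873025 − 371·7744 = 1)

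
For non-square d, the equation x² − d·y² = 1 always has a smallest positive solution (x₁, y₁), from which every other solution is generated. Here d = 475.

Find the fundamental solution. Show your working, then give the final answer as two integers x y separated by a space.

57799 2652

√475 → a₀=21, period (1,3,1,6,2,6,1,3,1,42); ℓ=10 even so k=9
i=0: a=21 ⇒ p=21, q=1
i=1: a=1 ⇒ p=22, q=1
i=2: a=3 ⇒ p=87, q=4
i=3: a=1 ⇒ p=109, q=5
i=4: a=6 ⇒ p=741, q=34
i=5: a=2 ⇒ p=1591, q=73
i=6: a=6 ⇒ p=10287, q=472
i=7: a=1 ⇒ p=11878, q=545
i=8: a=3 ⇒ p=45921, q=2107
i=9: a=1 ⇒ p=57799, q=2652
fundamental: x₁=57799, y₁=2652  (since 3340724401 − 475·7033104 = 1)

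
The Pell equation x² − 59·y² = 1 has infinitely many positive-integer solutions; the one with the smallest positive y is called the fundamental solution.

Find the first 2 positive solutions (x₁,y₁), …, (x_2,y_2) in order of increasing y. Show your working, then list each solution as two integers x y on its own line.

√59 → a₀=7, period (1,2,7,2,1,14); ℓ=6 even so k=5
i=0: a=7 ⇒ p=7, q=1
…
i=3: a=7 ⇒ p=169, q=22
i=4: a=2 ⇒ p=361, q=47
i=5: a=1 ⇒ p=530, q=69
→ (530, 69).  Check: 530²=280900, 59·69²=280899, difference 1.
k=2:  x_2 = 530·530+59·69·69 = 561799,  y_2 = 530·69+69·530 = 73140

530 69
561799 73140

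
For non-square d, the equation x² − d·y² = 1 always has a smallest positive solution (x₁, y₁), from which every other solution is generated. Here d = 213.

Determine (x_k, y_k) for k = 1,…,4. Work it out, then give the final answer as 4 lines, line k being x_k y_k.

√213 → a₀=14, period (1,1,2,6,1,8,1,6,2,1,1,28); ℓ=12 even so k=11
k=0  a_k=14  p_k/q_k = 14/1
k=1  a_k=1  p_k/q_k = 15/1
…
k=3  a_k=2  p_k/q_k = 73/5
…
k=5  a_k=1  p_k/q_k = 540/37
…
k=9  a_k=2  p_k/q_k = 78825/5401
k=10  a_k=1  p_k/q_k = 115574/7919
k=11  a_k=1  p_k/q_k = 194399/13320
→ (194399, 13320).  Check: 194399²=37790971201, 213·13320²=37790971200, difference 1.
(x_2, y_2) = (194399·194399 + 213·13320·13320, 194399·13320 + 13320·194399) = (75581942401, 5178789360)
(x_3, y_3) = (194399·75581942401 + 213·13320·5178789360, 194399·5178789360 + 13320·75581942401) = (29386108041429599, 2013502945575960)
(x_4, y_4) = (194399·29386108041429599 + 213·13320·2013502945575960, 194399·2013502945575960 + 13320·29386108041429599) = (11425260034216163289601, 782845918228863306720)

194399 13320
75581942401 5178789360
29386108041429599 2013502945575960
11425260034216163289601 782845918228863306720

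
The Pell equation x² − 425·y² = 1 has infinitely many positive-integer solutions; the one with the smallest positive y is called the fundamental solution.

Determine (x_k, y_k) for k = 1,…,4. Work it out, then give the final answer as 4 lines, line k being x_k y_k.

[20; 1,1,1,1,1,1,40] for √425; ℓ=7 ⇒ convergent index 13
a_0=20:  p_0=20·1+0=20,  q_0=20·0+1=1
…
a_2=1:  p_2=1·21+20=41,  q_2=1·1+1=2
a_3=1:  p_3=1·41+21=62,  q_3=1·2+1=3
a_4=1:  p_4=1·62+41=103,  q_4=1·3+2=5
…
a_7=40:  p_7=40·268+165=10885,  q_7=40·13+8=528
a_8=1:  p_8=1·10885+268=11153,  q_8=1·528+13=541
a_9=1:  p_9=1·11153+10885=22038,  q_9=1·541+528=1069
…
a_11=1:  p_11=1·33191+22038=55229,  q_11=1·1610+1069=2679
a_12=1:  p_12=1·55229+33191=88420,  q_12=1·2679+1610=4289
a_13=1:  p_13=1·88420+55229=143649,  q_13=1·4289+2679=6968
fundamental: x₁=143649, y₁=6968  (since 20635035201 − 425·48553024 = 1)
(x_2, y_2) = (143649·143649 + 425·6968·6968, 143649·6968 + 6968·143649) = (41270070401, 2001892464)
(x_3, y_3) = (143649·41270070401 + 425·6968·2001892464, 143649·2001892464 + 6968·41270070401) = (11856808685922849, 575139701115304)
(x_4, y_4) = (143649·11856808685922849 + 425·6968·575139701115304, 143649·575139701115304 + 6968·11856808685922849) = (3406437421806992601601, 165236485849022716128)

143649 6968
41270070401 2001892464
11856808685922849 575139701115304
3406437421806992601601 165236485849022716128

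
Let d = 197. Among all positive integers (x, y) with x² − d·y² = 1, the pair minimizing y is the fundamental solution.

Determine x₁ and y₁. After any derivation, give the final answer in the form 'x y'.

393 28

[14; 28] for √197; ℓ=1 ⇒ convergent index 1
k=0  a_k=14  p_k/q_k = 14/1
k=1  a_k=28  p_k/q_k = 393/28
fundamental: x₁=393, y₁=28  (since 154449 − 197·784 = 1)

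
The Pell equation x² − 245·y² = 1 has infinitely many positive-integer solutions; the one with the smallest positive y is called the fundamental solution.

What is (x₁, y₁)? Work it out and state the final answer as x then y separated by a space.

√245 → a₀=15, period (1,1,1,7,6,7,1,1,1,30); ℓ=10 even so k=9
a_0=15:  p_0=15·1+0=15,  q_0=15·0+1=1
…
a_4=7:  p_4=7·47+31=360,  q_4=7·3+2=23
a_5=6:  p_5=6·360+47=2207,  q_5=6·23+3=141
a_6=7:  p_6=7·2207+360=15809,  q_6=7·141+23=1010
a_7=1:  p_7=1·15809+2207=18016,  q_7=1·1010+141=1151
a_8=1:  p_8=1·18016+15809=33825,  q_8=1·1151+1010=2161
a_9=1:  p_9=1·33825+18016=51841,  q_9=1·2161+1151=3312
(x₁, y₁) = (51841, 3312);  51841² − 245·3312² = 1 ✓

51841 3312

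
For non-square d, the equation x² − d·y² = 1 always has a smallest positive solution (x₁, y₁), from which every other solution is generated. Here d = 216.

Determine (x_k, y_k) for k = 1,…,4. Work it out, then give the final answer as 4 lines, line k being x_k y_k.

√216 = [14; 1,2,3,2,1,28, …], period ℓ=6 (even) → k=5
a_0=14:  p_0=14·1+0=14,  q_0=14·0+1=1
a_1=1:  p_1=1·14+1=15,  q_1=1·1+0=1
a_2=2:  p_2=2·15+14=44,  q_2=2·1+1=3
a_3=3:  p_3=3·44+15=147,  q_3=3·3+1=10
a_4=2:  p_4=2·147+44=338,  q_4=2·10+3=23
a_5=1:  p_5=1·338+147=485,  q_5=1·23+10=33
fundamental: x₁=485, y₁=33  (since 235225 − 216·1089 = 1)
k=2:  x_2 = 485·485+216·33·33 = 470449,  y_2 = 485·33+33·485 = 32010
k=3:  x_3 = 485·470449+216·33·32010 = 456335045,  y_3 = 485·32010+33·470449 = 31049667
k=4:  x_4 = 485·456335045+216·33·31049667 = 442644523201,  y_4 = 485·31049667+33·456335045 = 30118144980

485 33
470449 32010
456335045 31049667
442644523201 30118144980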